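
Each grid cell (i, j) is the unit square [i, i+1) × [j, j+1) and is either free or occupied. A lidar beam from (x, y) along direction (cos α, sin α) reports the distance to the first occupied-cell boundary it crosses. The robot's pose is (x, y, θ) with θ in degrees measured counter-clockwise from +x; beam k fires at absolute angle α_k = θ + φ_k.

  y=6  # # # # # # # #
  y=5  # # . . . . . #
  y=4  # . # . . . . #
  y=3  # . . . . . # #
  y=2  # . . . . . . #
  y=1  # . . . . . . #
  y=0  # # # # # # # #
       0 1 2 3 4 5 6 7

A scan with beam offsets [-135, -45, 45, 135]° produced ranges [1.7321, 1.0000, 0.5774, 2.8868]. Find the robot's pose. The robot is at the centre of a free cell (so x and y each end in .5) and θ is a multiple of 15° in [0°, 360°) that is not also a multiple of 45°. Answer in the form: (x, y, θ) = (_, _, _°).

The pose lattice has 27·16 = 432 candidates. Test each by forward raycasting.
  (1.5, 3.5, 15°): beam 1 = 1.0000 ≠ 1.7321 ✗
  (4.5, 2.5, 105°): beam 1 = 2.8868 ≠ 1.7321 ✗
  (6.5, 4.5, 120°): beam 1 = 0.5176 ≠ 1.7321 ✗
  (4.5, 5.5, 105°): beam 1 = 2.8868 ≠ 1.7321 ✗
  (3.5, 2.5, 300°): beam 1 = 2.5882 ≠ 1.7321 ✗
  …
  (5.5, 5.5, 75°): r_1=1.7321, r_2=1.0000, r_3=0.5774, r_4=2.8868 — all match ✓
Unique over the lattice → pose = (5.5, 5.5, 75°).

(x, y, θ) = (5.5, 5.5, 75°)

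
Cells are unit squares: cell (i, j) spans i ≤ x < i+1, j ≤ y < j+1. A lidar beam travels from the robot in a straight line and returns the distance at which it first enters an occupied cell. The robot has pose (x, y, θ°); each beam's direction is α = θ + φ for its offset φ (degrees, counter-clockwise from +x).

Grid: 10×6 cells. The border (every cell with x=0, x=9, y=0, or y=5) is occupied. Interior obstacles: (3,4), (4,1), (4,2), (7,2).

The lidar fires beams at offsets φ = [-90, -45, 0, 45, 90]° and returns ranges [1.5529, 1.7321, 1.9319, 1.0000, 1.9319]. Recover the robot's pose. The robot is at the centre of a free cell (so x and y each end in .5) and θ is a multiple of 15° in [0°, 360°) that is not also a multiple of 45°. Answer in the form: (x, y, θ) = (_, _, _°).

The pose lattice has 28·16 = 448 candidates. Test each by forward raycasting.
  (8.5, 1.5, 120°): beam 1 = 0.5774 ≠ 1.5529 ✗
  (8.5, 1.5, 345°): beam 1 = 0.5176 ≠ 1.5529 ✗
  (7.5, 4.5, 285°): beam 1 = 6.7293 ≠ 1.5529 ✗
  (6.5, 2.5, 15°): beam 2 = 0.5774 ≠ 1.7321 ✗
  (1.5, 1.5, 255°): beam 1 = 0.5176 ≠ 1.5529 ✗
  …
  (5.5, 3.5, 165°): r_1=1.5529, r_2=1.7321, r_3=1.9319, r_4=1.0000, r_5=1.9319 — all match ✓
Only this pose fits every beam.

(x, y, θ) = (5.5, 3.5, 165°)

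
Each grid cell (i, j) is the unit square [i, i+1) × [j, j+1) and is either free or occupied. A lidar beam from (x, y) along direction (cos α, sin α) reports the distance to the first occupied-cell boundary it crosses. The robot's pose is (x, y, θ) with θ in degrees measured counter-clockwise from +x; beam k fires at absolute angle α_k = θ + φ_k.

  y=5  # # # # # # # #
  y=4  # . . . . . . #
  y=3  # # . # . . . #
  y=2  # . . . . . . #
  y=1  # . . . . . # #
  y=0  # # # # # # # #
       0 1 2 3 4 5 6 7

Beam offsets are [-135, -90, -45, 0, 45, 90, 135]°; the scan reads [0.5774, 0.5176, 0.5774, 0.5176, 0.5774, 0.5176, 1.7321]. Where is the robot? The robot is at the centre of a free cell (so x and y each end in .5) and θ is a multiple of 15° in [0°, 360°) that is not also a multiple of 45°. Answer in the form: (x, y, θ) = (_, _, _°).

(x, y, θ) = (1.5, 4.5, 195°)

Candidates: 21 free-cell centres × 16 headings = 336 poses. Raycast each; keep the one whose scan matches to 4 dp.
  (5.5, 1.5, 120°): beam 1 = 0.5176 ≠ 0.5774 ✗
  (5.5, 3.5, 300°): beam 1 = 1.5529 ≠ 0.5774 ✗
  (2.5, 2.5, 240°): beam 1 = 2.5882 ≠ 0.5774 ✗
  (2.5, 4.5, 105°): beam 1 = 1.0000 ≠ 0.5774 ✗
  …
  (1.5, 4.5, 195°): r_1=0.5774, r_2=0.5176, r_3=0.5774, r_4=0.5176, r_5=0.5774, r_6=0.5176, r_7=1.7321 — all match ✓
No second candidate reproduces the full scan.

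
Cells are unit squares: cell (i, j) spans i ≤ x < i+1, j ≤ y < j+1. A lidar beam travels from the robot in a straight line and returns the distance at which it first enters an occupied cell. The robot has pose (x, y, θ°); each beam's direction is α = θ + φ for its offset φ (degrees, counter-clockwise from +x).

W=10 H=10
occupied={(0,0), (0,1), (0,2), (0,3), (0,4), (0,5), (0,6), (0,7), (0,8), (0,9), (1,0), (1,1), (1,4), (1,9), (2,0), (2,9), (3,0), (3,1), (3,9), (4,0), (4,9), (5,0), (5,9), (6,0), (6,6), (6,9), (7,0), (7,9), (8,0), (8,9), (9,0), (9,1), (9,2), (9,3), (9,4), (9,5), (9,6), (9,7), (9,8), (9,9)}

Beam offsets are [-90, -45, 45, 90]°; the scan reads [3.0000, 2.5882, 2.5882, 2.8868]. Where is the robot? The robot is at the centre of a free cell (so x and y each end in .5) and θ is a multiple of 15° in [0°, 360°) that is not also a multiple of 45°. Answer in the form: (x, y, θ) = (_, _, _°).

Enumerate (i+0.5, j+0.5, θ) over the 60 free cells and 16 admissible headings. For each, cast all 4 beams and compare to the given ranges.
  (5.5, 5.5, 255°): beam 1 = 4.6587 ≠ 3.0000 ✗
  (7.5, 8.5, 195°): beam 1 = 0.5176 ≠ 3.0000 ✗
  (8.5, 6.5, 15°): beam 1 = 1.9319 ≠ 3.0000 ✗
  (8.5, 7.5, 105°): beam 1 = 0.5176 ≠ 3.0000 ✗
  …
  (6.5, 3.5, 300°): r_1=3.0000, r_2=2.5882, r_3=2.5882, r_4=2.8868 — all match ✓
Only this pose fits every beam.

(x, y, θ) = (6.5, 3.5, 300°)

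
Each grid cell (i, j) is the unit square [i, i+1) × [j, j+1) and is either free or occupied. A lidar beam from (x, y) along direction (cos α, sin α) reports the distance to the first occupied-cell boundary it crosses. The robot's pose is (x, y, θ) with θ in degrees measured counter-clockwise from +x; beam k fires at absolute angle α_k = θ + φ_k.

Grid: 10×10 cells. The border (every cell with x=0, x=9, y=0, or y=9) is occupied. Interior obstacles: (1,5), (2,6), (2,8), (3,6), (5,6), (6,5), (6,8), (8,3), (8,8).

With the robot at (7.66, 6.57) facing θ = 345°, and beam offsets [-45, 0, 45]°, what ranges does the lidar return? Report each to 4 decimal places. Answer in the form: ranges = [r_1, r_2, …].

ranges = [2.6800, 1.3873, 1.5473]

beam 1: φ=-45°, α=300°
  dir = (cos 300°, sin 300°) = (0.5000, -0.8660); from cell (7,6)
  next x-line at t=0.6800, next y-line at t=0.6582; Δt_x=2.0000, Δt_y=1.1547
    y: enter (7,5) at t=0.6582
    x: enter (8,5) at t=0.6800
    y: enter (8,4) at t=1.8129
    x: enter (9,4) at t=2.6800 ← occupied
  → r_1 = 2.6800
beam 2: φ=0°, α=345°
  dir = (cos 345°, sin 345°) = (0.9659, -0.2588); from cell (7,6)
  next x-line at t=0.3520, next y-line at t=2.2023; Δt_x=1.0353, Δt_y=3.8637
    x: enter (8,6) at t=0.3520
    x: enter (9,6) at t=1.3873 ← occupied
  → r_2 = 1.3873
beam 3: φ=45°, α=30°
  dir = (cos 30°, sin 30°) = (0.8660, 0.5000); from cell (7,6)
  next x-line at t=0.3926, next y-line at t=0.8600; Δt_x=1.1547, Δt_y=2.0000
    x: enter (8,6) at t=0.3926
    y: enter (8,7) at t=0.8600
    x: enter (9,7) at t=1.5473 ← occupied
  → r_3 = 1.5473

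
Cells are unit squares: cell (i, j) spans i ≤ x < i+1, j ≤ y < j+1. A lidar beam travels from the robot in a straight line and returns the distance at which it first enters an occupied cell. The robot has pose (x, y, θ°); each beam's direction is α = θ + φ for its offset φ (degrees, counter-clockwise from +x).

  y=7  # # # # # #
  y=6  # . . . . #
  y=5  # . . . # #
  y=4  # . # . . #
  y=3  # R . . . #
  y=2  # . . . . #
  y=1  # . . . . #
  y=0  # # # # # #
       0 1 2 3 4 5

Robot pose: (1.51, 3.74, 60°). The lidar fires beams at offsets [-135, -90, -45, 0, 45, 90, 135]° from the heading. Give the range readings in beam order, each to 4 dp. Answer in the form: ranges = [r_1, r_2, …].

ranges = [2.8367, 4.0299, 1.0046, 0.9800, 1.9705, 0.5889, 0.5280]

beam 1: φ=-135°, α=285°
  cosα=0.2588 sinα=-0.9659 | (1,3) | tMaxX 1.8932 tMaxY 0.7661 | tΔX 3.8637 tΔY 1.0353
    t=0.7661 [y] (1,2)
    t=1.8014 [y] (1,1)
    t=1.8932 [x] (2,1)
    t=2.8367 [y] (2,0) — stop
  → r_1 = 2.8367
beam 2: φ=-90°, α=330°
  cosα=0.8660 sinα=-0.5000 | (1,3) | tMaxX 0.5658 tMaxY 1.4800 | tΔX 1.1547 tΔY 2.0000
    t=0.5658 [x] (2,3)
    t=1.4800 [y] (2,2)
    t=1.7205 [x] (3,2)
    t=2.8752 [x] (4,2)
    t=3.4800 [y] (4,1)
    t=4.0299 [x] (5,1) — stop
  → r_2 = 4.0299
beam 3: φ=-45°, α=15°
  cosα=0.9659 sinα=0.2588 | (1,3) | tMaxX 0.5073 tMaxY 1.0046 | tΔX 1.0353 tΔY 3.8637
    t=0.5073 [x] (2,3)
    t=1.0046 [y] (2,4) — stop
  → r_3 = 1.0046
beam 4: φ=0°, α=60°
  cosα=0.5000 sinα=0.8660 | (1,3) | tMaxX 0.9800 tMaxY 0.3002 | tΔX 2.0000 tΔY 1.1547
    t=0.3002 [y] (1,4)
    t=0.9800 [x] (2,4) — stop
  → r_4 = 0.9800
beam 5: φ=45°, α=105°
  cosα=-0.2588 sinα=0.9659 | (1,3) | tMaxX 1.9705 tMaxY 0.2692 | tΔX 3.8637 tΔY 1.0353
    t=0.2692 [y] (1,4)
    t=1.3044 [y] (1,5)
    t=1.9705 [x] (0,5) — stop
  → r_5 = 1.9705
beam 6: φ=90°, α=150°
  cosα=-0.8660 sinα=0.5000 | (1,3) | tMaxX 0.5889 tMaxY 0.5200 | tΔX 1.1547 tΔY 2.0000
    t=0.5200 [y] (1,4)
    t=0.5889 [x] (0,4) — stop
  → r_6 = 0.5889
beam 7: φ=135°, α=195°
  cosα=-0.9659 sinα=-0.2588 | (1,3) | tMaxX 0.5280 tMaxY 2.8591 | tΔX 1.0353 tΔY 3.8637
    t=0.5280 [x] (0,3) — stop
  → r_7 = 0.5280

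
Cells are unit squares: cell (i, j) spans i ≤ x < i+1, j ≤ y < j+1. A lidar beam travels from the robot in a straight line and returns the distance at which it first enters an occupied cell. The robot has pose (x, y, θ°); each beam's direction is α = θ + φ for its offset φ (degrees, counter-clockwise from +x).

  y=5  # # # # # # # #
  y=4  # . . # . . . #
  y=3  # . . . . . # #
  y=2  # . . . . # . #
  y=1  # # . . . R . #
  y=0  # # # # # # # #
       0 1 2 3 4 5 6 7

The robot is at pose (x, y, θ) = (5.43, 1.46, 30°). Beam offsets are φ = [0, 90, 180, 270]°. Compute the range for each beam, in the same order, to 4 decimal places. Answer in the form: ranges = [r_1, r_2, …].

ranges = [1.8129, 0.6235, 0.9200, 0.5312]

beam 1: φ=0°, α=30°
  dir = (cos 30°, sin 30°) = (0.8660, 0.5000); from cell (5,1)
  next x-line at t=0.6582, next y-line at t=1.0800; Δt_x=1.1547, Δt_y=2.0000
    x: enter (6,1) at t=0.6582
    y: enter (6,2) at t=1.0800
    x: enter (7,2) at t=1.8129 ← occupied
  → r_1 = 1.8129
beam 2: φ=90°, α=120°
  dir = (cos 120°, sin 120°) = (-0.5000, 0.8660); from cell (5,1)
  next x-line at t=0.8600, next y-line at t=0.6235; Δt_x=2.0000, Δt_y=1.1547
    y: enter (5,2) at t=0.6235 ← occupied
  → r_2 = 0.6235
beam 3: φ=180°, α=210°
  dir = (cos 210°, sin 210°) = (-0.8660, -0.5000); from cell (5,1)
  next x-line at t=0.4965, next y-line at t=0.9200; Δt_x=1.1547, Δt_y=2.0000
    x: enter (4,1) at t=0.4965
    y: enter (4,0) at t=0.9200 ← occupied
  → r_3 = 0.9200
beam 4: φ=270°, α=300°
  dir = (cos 300°, sin 300°) = (0.5000, -0.8660); from cell (5,1)
  next x-line at t=1.1400, next y-line at t=0.5312; Δt_x=2.0000, Δt_y=1.1547
    y: enter (5,0) at t=0.5312 ← occupied
  → r_4 = 0.5312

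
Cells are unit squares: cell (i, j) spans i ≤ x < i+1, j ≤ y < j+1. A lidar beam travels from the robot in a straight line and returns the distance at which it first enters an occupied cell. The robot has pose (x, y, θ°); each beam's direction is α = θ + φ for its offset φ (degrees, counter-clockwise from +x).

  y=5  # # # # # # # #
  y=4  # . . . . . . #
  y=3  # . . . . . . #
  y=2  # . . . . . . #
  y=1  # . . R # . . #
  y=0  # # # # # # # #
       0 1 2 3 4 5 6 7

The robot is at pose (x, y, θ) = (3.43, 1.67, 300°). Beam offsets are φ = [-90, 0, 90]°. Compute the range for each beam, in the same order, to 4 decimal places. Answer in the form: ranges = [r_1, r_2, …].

ranges = [1.3400, 0.7736, 0.6582]

beam 1: φ=-90°, α=210°
  direction (-0.8660, -0.5000); cell (3,1); t to first gridline: x 0.4965, y 1.3400 (then +1.1547 / +2.0000)
    (2,1) via x @ 0.4965
    (2,0) via y @ 1.3400  # hit
  → r_1 = 1.3400
beam 2: φ=0°, α=300°
  direction (0.5000, -0.8660); cell (3,1); t to first gridline: x 1.1400, y 0.7736 (then +2.0000 / +1.1547)
    (3,0) via y @ 0.7736  # hit
  → r_2 = 0.7736
beam 3: φ=90°, α=30°
  direction (0.8660, 0.5000); cell (3,1); t to first gridline: x 0.6582, y 0.6600 (then +1.1547 / +2.0000)
    (4,1) via x @ 0.6582  # hit
  → r_3 = 0.6582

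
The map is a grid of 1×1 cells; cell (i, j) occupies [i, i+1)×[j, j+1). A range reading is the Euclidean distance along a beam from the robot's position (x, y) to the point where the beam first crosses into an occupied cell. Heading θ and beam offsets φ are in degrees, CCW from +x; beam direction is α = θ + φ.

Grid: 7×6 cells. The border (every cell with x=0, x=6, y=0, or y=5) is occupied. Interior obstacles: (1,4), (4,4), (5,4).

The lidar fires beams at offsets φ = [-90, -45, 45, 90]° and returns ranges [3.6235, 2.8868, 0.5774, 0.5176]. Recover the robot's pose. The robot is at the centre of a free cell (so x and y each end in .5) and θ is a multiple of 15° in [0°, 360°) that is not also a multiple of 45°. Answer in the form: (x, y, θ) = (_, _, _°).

Candidates: 17 free-cell centres × 16 headings = 272 poses. Raycast each; keep the one whose scan matches to 4 dp.
  (3.5, 4.5, 195°): beam 1 = 0.5176 ≠ 3.6235 ✗
  (4.5, 2.5, 345°): beam 1 = 1.5529 ≠ 3.6235 ✗
  (3.5, 3.5, 75°): beam 1 = 2.5882 ≠ 3.6235 ✗
  …
  (3.5, 1.5, 195°): r_1=3.6235, r_2=2.8868, r_3=0.5774, r_4=0.5176 — all match ✓
Only this pose fits every beam.

(x, y, θ) = (3.5, 1.5, 195°)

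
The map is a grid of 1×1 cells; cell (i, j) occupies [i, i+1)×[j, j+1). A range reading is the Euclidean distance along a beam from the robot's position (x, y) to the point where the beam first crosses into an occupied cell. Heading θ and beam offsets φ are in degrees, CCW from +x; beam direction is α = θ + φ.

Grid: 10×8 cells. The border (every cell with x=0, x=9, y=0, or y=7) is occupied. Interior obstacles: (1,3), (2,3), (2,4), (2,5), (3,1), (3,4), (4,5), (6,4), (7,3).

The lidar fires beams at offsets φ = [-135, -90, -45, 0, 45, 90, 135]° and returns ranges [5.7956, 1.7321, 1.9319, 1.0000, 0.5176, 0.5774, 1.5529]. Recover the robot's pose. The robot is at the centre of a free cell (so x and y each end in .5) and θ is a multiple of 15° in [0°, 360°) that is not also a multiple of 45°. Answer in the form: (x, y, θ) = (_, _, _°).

(x, y, θ) = (8.5, 5.5, 300°)

Candidates: 39 free-cell centres × 16 headings = 624 poses. Raycast each; keep the one whose scan matches to 4 dp.
  (4.5, 1.5, 285°): beam 1 = 0.5774 ≠ 5.7956 ✗
  (3.5, 5.5, 75°): beam 1 = 0.5774 ≠ 5.7956 ✗
  (1.5, 5.5, 60°): beam 1 = 1.5529 ≠ 5.7956 ✗
  …
  (8.5, 5.5, 300°): r_1=5.7956, r_2=1.7321, r_3=1.9319, r_4=1.0000, r_5=0.5176, r_6=0.5774, r_7=1.5529 — all match ✓
No second candidate reproduces the full scan.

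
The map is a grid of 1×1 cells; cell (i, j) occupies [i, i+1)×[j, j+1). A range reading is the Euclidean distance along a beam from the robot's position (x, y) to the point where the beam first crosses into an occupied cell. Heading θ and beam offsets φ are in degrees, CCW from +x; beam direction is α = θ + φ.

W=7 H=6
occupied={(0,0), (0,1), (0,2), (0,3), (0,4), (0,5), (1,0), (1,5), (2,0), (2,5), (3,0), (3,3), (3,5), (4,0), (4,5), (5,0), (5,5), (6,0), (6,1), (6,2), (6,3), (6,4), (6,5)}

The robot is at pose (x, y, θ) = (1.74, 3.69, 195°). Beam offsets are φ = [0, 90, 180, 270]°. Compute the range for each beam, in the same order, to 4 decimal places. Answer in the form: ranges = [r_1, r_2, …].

ranges = [0.7661, 2.7849, 4.4103, 1.3562]

beam 1: φ=0°, α=195°
  dir = (cos 195°, sin 195°) = (-0.9659, -0.2588); from cell (1,3)
  next x-line at t=0.7661, next y-line at t=2.6660; Δt_x=1.0353, Δt_y=3.8637
    x: enter (0,3) at t=0.7661 ← occupied
  → r_1 = 0.7661
beam 2: φ=90°, α=285°
  dir = (cos 285°, sin 285°) = (0.2588, -0.9659); from cell (1,3)
  next x-line at t=1.0046, next y-line at t=0.7143; Δt_x=3.8637, Δt_y=1.0353
    y: enter (1,2) at t=0.7143
    x: enter (2,2) at t=1.0046
    y: enter (2,1) at t=1.7496
    y: enter (2,0) at t=2.7849 ← occupied
  → r_2 = 2.7849
beam 3: φ=180°, α=15°
  dir = (cos 15°, sin 15°) = (0.9659, 0.2588); from cell (1,3)
  next x-line at t=0.2692, next y-line at t=1.1977; Δt_x=1.0353, Δt_y=3.8637
    x: enter (2,3) at t=0.2692
    y: enter (2,4) at t=1.1977
    x: enter (3,4) at t=1.3044
    x: enter (4,4) at t=2.3397
    x: enter (5,4) at t=3.3750
    x: enter (6,4) at t=4.4103 ← occupied
  → r_3 = 4.4103
beam 4: φ=270°, α=105°
  dir = (cos 105°, sin 105°) = (-0.2588, 0.9659); from cell (1,3)
  next x-line at t=2.8591, next y-line at t=0.3209; Δt_x=3.8637, Δt_y=1.0353
    y: enter (1,4) at t=0.3209
    y: enter (1,5) at t=1.3562 ← occupied
  → r_4 = 1.3562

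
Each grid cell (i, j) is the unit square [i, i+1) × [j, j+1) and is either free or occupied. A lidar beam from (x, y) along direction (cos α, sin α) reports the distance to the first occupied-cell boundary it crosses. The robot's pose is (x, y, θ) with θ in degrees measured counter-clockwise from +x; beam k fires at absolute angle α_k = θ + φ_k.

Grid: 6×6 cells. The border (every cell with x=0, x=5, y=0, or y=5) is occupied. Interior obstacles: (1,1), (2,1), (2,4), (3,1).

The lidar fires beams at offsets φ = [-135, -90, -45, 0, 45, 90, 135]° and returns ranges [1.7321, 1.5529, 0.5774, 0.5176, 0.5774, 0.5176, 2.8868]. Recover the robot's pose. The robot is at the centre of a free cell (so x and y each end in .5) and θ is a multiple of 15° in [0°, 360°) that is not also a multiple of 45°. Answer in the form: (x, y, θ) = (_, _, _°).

Enumerate (i+0.5, j+0.5, θ) over the 12 free cells and 16 admissible headings. For each, cast all 7 beams and compare to the given ranges.
  (2.5, 3.5, 300°): beam 1 = 1.5529 ≠ 1.7321 ✗
  (2.5, 2.5, 165°): beam 1 = 2.8868 ≠ 1.7321 ✗
  (1.5, 3.5, 285°): beam 1 = 0.5774 ≠ 1.7321 ✗
  …
  (3.5, 4.5, 105°): r_1=1.7321, r_2=1.5529, r_3=0.5774, r_4=0.5176, r_5=0.5774, r_6=0.5176, r_7=2.8868 — all match ✓
No second candidate reproduces the full scan.

(x, y, θ) = (3.5, 4.5, 105°)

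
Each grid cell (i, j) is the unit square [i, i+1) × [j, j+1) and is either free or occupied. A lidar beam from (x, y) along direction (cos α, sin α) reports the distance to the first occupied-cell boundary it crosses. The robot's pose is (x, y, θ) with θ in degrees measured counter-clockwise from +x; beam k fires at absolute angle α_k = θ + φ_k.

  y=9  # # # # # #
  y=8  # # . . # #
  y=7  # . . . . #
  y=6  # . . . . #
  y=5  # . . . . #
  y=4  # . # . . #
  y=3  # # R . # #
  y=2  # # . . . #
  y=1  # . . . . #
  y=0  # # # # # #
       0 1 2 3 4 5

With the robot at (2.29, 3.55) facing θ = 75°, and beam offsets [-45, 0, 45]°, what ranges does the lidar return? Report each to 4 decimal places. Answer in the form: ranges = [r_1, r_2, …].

ranges = [3.1292, 0.4659, 0.5196]

beam 1: φ=-45°, α=30°
  cosα=0.8660 sinα=0.5000 | (2,3) | tMaxX 0.8198 tMaxY 0.9000 | tΔX 1.1547 tΔY 2.0000
    t=0.8198 [x] (3,3)
    t=0.9000 [y] (3,4)
    t=1.9745 [x] (4,4)
    t=2.9000 [y] (4,5)
    t=3.1292 [x] (5,5) — stop
  → r_1 = 3.1292
beam 2: φ=0°, α=75°
  cosα=0.2588 sinα=0.9659 | (2,3) | tMaxX 2.7432 tMaxY 0.4659 | tΔX 3.8637 tΔY 1.0353
    t=0.4659 [y] (2,4) — stop
  → r_2 = 0.4659
beam 3: φ=45°, α=120°
  cosα=-0.5000 sinα=0.8660 | (2,3) | tMaxX 0.5800 tMaxY 0.5196 | tΔX 2.0000 tΔY 1.1547
    t=0.5196 [y] (2,4) — stop
  → r_3 = 0.5196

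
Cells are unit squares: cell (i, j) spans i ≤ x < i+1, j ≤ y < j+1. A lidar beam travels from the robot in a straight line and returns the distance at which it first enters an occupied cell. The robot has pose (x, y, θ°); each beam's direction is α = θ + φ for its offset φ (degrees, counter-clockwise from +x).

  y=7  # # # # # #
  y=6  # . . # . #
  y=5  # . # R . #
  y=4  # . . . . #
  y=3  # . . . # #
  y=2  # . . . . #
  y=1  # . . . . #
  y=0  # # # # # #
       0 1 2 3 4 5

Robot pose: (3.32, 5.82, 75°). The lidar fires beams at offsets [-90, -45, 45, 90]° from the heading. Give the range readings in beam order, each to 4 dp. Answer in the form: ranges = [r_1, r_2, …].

ranges = [1.7393, 0.3600, 0.2078, 0.3313]

beam 1: φ=-90°, α=345°
  direction (0.9659, -0.2588); cell (3,5); t to first gridline: x 0.7040, y 3.1682 (then +1.0353 / +3.8637)
    (4,5) via x @ 0.7040
    (5,5) via x @ 1.7393  # hit
  → r_1 = 1.7393
beam 2: φ=-45°, α=30°
  direction (0.8660, 0.5000); cell (3,5); t to first gridline: x 0.7852, y 0.3600 (then +1.1547 / +2.0000)
    (3,6) via y @ 0.3600  # hit
  → r_2 = 0.3600
beam 3: φ=45°, α=120°
  direction (-0.5000, 0.8660); cell (3,5); t to first gridline: x 0.6400, y 0.2078 (then +2.0000 / +1.1547)
    (3,6) via y @ 0.2078  # hit
  → r_3 = 0.2078
beam 4: φ=90°, α=165°
  direction (-0.9659, 0.2588); cell (3,5); t to first gridline: x 0.3313, y 0.6955 (then +1.0353 / +3.8637)
    (2,5) via x @ 0.3313  # hit
  → r_4 = 0.3313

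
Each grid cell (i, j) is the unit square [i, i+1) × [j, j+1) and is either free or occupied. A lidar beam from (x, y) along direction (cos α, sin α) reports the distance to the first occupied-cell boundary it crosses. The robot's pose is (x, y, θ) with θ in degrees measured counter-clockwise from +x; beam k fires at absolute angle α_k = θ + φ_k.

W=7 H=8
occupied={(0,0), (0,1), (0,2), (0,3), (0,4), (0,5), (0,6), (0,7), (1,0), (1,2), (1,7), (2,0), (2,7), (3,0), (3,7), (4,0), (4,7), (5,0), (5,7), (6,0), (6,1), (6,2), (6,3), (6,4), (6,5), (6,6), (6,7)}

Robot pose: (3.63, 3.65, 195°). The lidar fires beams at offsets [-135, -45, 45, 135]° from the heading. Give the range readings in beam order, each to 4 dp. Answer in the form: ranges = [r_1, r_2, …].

beam 1: φ=-135°, α=60°
  direction (0.5000, 0.8660); cell (3,3); t to first gridline: x 0.7400, y 0.4041 (then +2.0000 / +1.1547)
    (3,4) via y @ 0.4041
    (4,4) via x @ 0.7400
    (4,5) via y @ 1.5588
    (4,6) via y @ 2.7135
    (5,6) via x @ 2.7400
    (5,7) via y @ 3.8682  # hit
  → r_1 = 3.8682
beam 2: φ=-45°, α=150°
  direction (-0.8660, 0.5000); cell (3,3); t to first gridline: x 0.7275, y 0.7000 (then +1.1547 / +2.0000)
    (3,4) via y @ 0.7000
    (2,4) via x @ 0.7275
    (1,4) via x @ 1.8822
    (1,5) via y @ 2.7000
    (0,5) via x @ 3.0369  # hit
  → r_2 = 3.0369
beam 3: φ=45°, α=240°
  direction (-0.5000, -0.8660); cell (3,3); t to first gridline: x 1.2600, y 0.7506 (then +2.0000 / +1.1547)
    (3,2) via y @ 0.7506
    (2,2) via x @ 1.2600
    (2,1) via y @ 1.9053
    (2,0) via y @ 3.0600  # hit
  → r_3 = 3.0600
beam 4: φ=135°, α=330°
  direction (0.8660, -0.5000); cell (3,3); t to first gridline: x 0.4272, y 1.3000 (then +1.1547 / +2.0000)
    (4,3) via x @ 0.4272
    (4,2) via y @ 1.3000
    (5,2) via x @ 1.5819
    (6,2) via x @ 2.7366  # hit
  → r_4 = 2.7366

ranges = [3.8682, 3.0369, 3.0600, 2.7366]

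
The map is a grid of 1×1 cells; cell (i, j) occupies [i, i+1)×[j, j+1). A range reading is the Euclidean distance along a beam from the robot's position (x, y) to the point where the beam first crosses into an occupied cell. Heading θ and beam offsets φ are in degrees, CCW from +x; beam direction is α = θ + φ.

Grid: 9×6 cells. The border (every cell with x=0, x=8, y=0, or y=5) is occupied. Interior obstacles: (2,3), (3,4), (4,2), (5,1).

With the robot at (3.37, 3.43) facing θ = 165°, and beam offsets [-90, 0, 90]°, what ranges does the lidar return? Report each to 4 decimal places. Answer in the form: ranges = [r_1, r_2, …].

ranges = [0.5901, 0.3831, 2.5157]

beam 1: φ=-90°, α=75°
  d=(0.2588,0.9659)  start (3,3)  tX=2.4341 tY=0.5901  stride 1/|dx|=3.8637 1/|dy|=1.0353
    cross y-line → (3,4), t=0.5901 (wall)
  → r_1 = 0.5901
beam 2: φ=0°, α=165°
  d=(-0.9659,0.2588)  start (3,3)  tX=0.3831 tY=2.2023  stride 1/|dx|=1.0353 1/|dy|=3.8637
    cross x-line → (2,3), t=0.3831 (wall)
  → r_2 = 0.3831
beam 3: φ=90°, α=255°
  d=(-0.2588,-0.9659)  start (3,3)  tX=1.4296 tY=0.4452  stride 1/|dx|=3.8637 1/|dy|=1.0353
    cross y-line → (3,2), t=0.4452
    cross x-line → (2,2), t=1.4296
    cross y-line → (2,1), t=1.4804
    cross y-line → (2,0), t=2.5157 (wall)
  → r_3 = 2.5157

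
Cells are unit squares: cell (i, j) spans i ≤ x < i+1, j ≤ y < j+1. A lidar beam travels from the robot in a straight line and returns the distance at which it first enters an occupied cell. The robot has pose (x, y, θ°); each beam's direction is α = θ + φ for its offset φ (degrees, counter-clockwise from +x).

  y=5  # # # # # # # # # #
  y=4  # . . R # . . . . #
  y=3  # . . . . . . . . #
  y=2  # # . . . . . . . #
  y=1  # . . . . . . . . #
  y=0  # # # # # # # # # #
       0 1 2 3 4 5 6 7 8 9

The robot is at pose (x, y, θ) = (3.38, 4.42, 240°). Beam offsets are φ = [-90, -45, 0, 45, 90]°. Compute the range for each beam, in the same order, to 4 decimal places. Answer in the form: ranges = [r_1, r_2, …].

ranges = [1.1600, 2.4640, 2.7600, 3.5406, 0.7159]

beam 1: φ=-90°, α=150°
  dir = (cos 150°, sin 150°) = (-0.8660, 0.5000); from cell (3,4)
  next x-line at t=0.4388, next y-line at t=1.1600; Δt_x=1.1547, Δt_y=2.0000
    x: enter (2,4) at t=0.4388
    y: enter (2,5) at t=1.1600 ← occupied
  → r_1 = 1.1600
beam 2: φ=-45°, α=195°
  dir = (cos 195°, sin 195°) = (-0.9659, -0.2588); from cell (3,4)
  next x-line at t=0.3934, next y-line at t=1.6228; Δt_x=1.0353, Δt_y=3.8637
    x: enter (2,4) at t=0.3934
    x: enter (1,4) at t=1.4287
    y: enter (1,3) at t=1.6228
    x: enter (0,3) at t=2.4640 ← occupied
  → r_2 = 2.4640
beam 3: φ=0°, α=240°
  dir = (cos 240°, sin 240°) = (-0.5000, -0.8660); from cell (3,4)
  next x-line at t=0.7600, next y-line at t=0.4850; Δt_x=2.0000, Δt_y=1.1547
    y: enter (3,3) at t=0.4850
    x: enter (2,3) at t=0.7600
    y: enter (2,2) at t=1.6397
    x: enter (1,2) at t=2.7600 ← occupied
  → r_3 = 2.7600
beam 4: φ=45°, α=285°
  dir = (cos 285°, sin 285°) = (0.2588, -0.9659); from cell (3,4)
  next x-line at t=2.3955, next y-line at t=0.4348; Δt_x=3.8637, Δt_y=1.0353
    y: enter (3,3) at t=0.4348
    y: enter (3,2) at t=1.4701
    x: enter (4,2) at t=2.3955
    y: enter (4,1) at t=2.5054
    y: enter (4,0) at t=3.5406 ← occupied
  → r_4 = 3.5406
beam 5: φ=90°, α=330°
  dir = (cos 330°, sin 330°) = (0.8660, -0.5000); from cell (3,4)
  next x-line at t=0.7159, next y-line at t=0.8400; Δt_x=1.1547, Δt_y=2.0000
    x: enter (4,4) at t=0.7159 ← occupied
  → r_5 = 0.7159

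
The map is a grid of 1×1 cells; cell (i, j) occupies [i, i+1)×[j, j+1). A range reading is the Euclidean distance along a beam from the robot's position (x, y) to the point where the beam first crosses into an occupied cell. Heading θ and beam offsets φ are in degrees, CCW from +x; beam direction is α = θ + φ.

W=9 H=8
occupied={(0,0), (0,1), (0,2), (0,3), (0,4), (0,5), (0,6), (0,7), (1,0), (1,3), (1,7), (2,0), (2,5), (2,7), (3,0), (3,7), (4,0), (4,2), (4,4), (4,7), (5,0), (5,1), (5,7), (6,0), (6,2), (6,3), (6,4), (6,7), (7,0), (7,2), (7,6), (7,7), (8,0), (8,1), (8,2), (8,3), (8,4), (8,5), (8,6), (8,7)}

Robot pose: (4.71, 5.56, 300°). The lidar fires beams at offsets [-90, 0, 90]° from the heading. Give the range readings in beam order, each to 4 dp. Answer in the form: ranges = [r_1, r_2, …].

ranges = [3.1292, 2.5800, 2.6443]

beam 1: φ=-90°, α=210°
  direction (-0.8660, -0.5000); cell (4,5); t to first gridline: x 0.8198, y 1.1200 (then +1.1547 / +2.0000)
    (3,5) via x @ 0.8198
    (3,4) via y @ 1.1200
    (2,4) via x @ 1.9745
    (2,3) via y @ 3.1200
    (1,3) via x @ 3.1292  # hit
  → r_1 = 3.1292
beam 2: φ=0°, α=300°
  direction (0.5000, -0.8660); cell (4,5); t to first gridline: x 0.5800, y 0.6466 (then +2.0000 / +1.1547)
    (5,5) via x @ 0.5800
    (5,4) via y @ 0.6466
    (5,3) via y @ 1.8013
    (6,3) via x @ 2.5800  # hit
  → r_2 = 2.5800
beam 3: φ=90°, α=30°
  direction (0.8660, 0.5000); cell (4,5); t to first gridline: x 0.3349, y 0.8800 (then +1.1547 / +2.0000)
    (5,5) via x @ 0.3349
    (5,6) via y @ 0.8800
    (6,6) via x @ 1.4896
    (7,6) via x @ 2.6443  # hit
  → r_3 = 2.6443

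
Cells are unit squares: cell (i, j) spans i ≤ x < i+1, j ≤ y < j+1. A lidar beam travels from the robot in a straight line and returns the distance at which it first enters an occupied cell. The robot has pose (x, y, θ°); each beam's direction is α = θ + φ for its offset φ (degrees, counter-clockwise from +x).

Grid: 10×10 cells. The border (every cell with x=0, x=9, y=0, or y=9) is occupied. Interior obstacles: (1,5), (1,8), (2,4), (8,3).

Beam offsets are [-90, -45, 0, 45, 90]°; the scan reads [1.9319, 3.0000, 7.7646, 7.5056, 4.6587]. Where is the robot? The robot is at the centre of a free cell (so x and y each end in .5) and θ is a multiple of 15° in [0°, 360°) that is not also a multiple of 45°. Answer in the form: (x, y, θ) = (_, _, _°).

(x, y, θ) = (5.5, 1.5, 75°)

Enumerate (i+0.5, j+0.5, θ) over the 60 free cells and 16 admissible headings. For each, cast all 5 beams and compare to the given ranges.
  (5.5, 7.5, 60°): beam 1 = 4.0415 ≠ 1.9319 ✗
  (5.5, 1.5, 255°): beam 1 = 4.6587 ≠ 1.9319 ✗
  (2.5, 6.5, 165°): beam 1 = 2.5882 ≠ 1.9319 ✗
  (3.5, 3.5, 150°): beam 1 = 6.3509 ≠ 1.9319 ✗
  …
  (5.5, 1.5, 75°): r_1=1.9319, r_2=3.0000, r_3=7.7646, r_4=7.5056, r_5=4.6587 — all match ✓
No second candidate reproduces the full scan.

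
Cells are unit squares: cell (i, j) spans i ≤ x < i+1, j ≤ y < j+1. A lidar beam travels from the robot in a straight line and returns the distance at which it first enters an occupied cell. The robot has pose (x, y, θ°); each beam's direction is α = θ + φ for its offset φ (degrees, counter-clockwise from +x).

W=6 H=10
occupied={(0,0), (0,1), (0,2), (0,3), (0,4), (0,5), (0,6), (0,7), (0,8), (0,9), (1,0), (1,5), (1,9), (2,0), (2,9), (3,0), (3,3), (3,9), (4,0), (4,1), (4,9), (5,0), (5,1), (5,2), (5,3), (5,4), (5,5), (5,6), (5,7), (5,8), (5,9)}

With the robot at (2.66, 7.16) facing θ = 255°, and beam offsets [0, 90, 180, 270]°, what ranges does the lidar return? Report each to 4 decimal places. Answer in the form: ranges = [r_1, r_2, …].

ranges = [6.3773, 2.4225, 1.9049, 1.7186]

beam 1: φ=0°, α=255°
  cosα=-0.2588 sinα=-0.9659 | (2,7) | tMaxX 2.5500 tMaxY 0.1656 | tΔX 3.8637 tΔY 1.0353
    t=0.1656 [y] (2,6)
    t=1.2009 [y] (2,5)
    t=2.2362 [y] (2,4)
    t=2.5500 [x] (1,4)
    t=3.2715 [y] (1,3)
    t=4.3067 [y] (1,2)
    t=5.3420 [y] (1,1)
    t=6.3773 [y] (1,0) — stop
  → r_1 = 6.3773
beam 2: φ=90°, α=345°
  cosα=0.9659 sinα=-0.2588 | (2,7) | tMaxX 0.3520 tMaxY 0.6182 | tΔX 1.0353 tΔY 3.8637
    t=0.3520 [x] (3,7)
    t=0.6182 [y] (3,6)
    t=1.3873 [x] (4,6)
    t=2.4225 [x] (5,6) — stop
  → r_2 = 2.4225
beam 3: φ=180°, α=75°
  cosα=0.2588 sinα=0.9659 | (2,7) | tMaxX 1.3137 tMaxY 0.8696 | tΔX 3.8637 tΔY 1.0353
    t=0.8696 [y] (2,8)
    t=1.3137 [x] (3,8)
    t=1.9049 [y] (3,9) — stop
  → r_3 = 1.9049
beam 4: φ=270°, α=165°
  cosα=-0.9659 sinα=0.2588 | (2,7) | tMaxX 0.6833 tMaxY 3.2455 | tΔX 1.0353 tΔY 3.8637
    t=0.6833 [x] (1,7)
    t=1.7186 [x] (0,7) — stop
  → r_4 = 1.7186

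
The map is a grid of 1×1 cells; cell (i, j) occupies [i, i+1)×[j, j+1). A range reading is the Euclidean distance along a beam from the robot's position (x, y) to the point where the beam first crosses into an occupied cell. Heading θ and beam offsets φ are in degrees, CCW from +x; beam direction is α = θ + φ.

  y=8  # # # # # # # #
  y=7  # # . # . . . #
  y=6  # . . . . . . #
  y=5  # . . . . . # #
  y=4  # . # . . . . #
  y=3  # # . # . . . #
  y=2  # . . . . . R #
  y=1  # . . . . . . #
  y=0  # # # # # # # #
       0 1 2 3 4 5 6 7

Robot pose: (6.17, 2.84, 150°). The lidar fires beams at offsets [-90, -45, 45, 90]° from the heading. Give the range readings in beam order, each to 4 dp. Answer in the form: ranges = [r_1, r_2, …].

beam 1: φ=-90°, α=60°
  d=(0.5000,0.8660)  start (6,2)  tX=1.6600 tY=0.1848  stride 1/|dx|=2.0000 1/|dy|=1.1547
    cross y-line → (6,3), t=0.1848
    cross y-line → (6,4), t=1.3395
    cross x-line → (7,4), t=1.6600 (wall)
  → r_1 = 1.6600
beam 2: φ=-45°, α=105°
  d=(-0.2588,0.9659)  start (6,2)  tX=0.6568 tY=0.1656  stride 1/|dx|=3.8637 1/|dy|=1.0353
    cross y-line → (6,3), t=0.1656
    cross x-line → (5,3), t=0.6568
    cross y-line → (5,4), t=1.2009
    cross y-line → (5,5), t=2.2362
    cross y-line → (5,6), t=3.2715
    cross y-line → (5,7), t=4.3067
    cross x-line → (4,7), t=4.5205
    cross y-line → (4,8), t=5.3420 (wall)
  → r_2 = 5.3420
beam 3: φ=45°, α=195°
  d=(-0.9659,-0.2588)  start (6,2)  tX=0.1760 tY=3.2455  stride 1/|dx|=1.0353 1/|dy|=3.8637
    cross x-line → (5,2), t=0.1760
    cross x-line → (4,2), t=1.2113
    cross x-line → (3,2), t=2.2465
    cross y-line → (3,1), t=3.2455
    cross x-line → (2,1), t=3.2818
    cross x-line → (1,1), t=4.3171
    cross x-line → (0,1), t=5.3524 (wall)
  → r_3 = 5.3524
beam 4: φ=90°, α=240°
  d=(-0.5000,-0.8660)  start (6,2)  tX=0.3400 tY=0.9699  stride 1/|dx|=2.0000 1/|dy|=1.1547
    cross x-line → (5,2), t=0.3400
    cross y-line → (5,1), t=0.9699
    cross y-line → (5,0), t=2.1246 (wall)
  → r_4 = 2.1246

ranges = [1.6600, 5.3420, 5.3524, 2.1246]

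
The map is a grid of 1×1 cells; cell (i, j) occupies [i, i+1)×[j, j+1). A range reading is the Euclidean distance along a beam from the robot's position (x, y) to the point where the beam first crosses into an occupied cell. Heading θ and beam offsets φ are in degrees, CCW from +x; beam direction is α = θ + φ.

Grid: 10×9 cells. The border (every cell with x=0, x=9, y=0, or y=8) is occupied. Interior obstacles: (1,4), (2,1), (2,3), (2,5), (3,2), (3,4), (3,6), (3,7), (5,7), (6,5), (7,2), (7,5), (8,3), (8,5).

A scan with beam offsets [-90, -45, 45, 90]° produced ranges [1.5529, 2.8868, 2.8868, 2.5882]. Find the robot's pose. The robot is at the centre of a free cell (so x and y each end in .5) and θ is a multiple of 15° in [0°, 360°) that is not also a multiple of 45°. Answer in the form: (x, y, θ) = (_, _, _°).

(x, y, θ) = (6.5, 3.5, 195°)

Candidates: 42 free-cell centres × 16 headings = 672 poses. Raycast each; keep the one whose scan matches to 4 dp.
  (6.5, 4.5, 255°): beam 1 = 3.6235 ≠ 1.5529 ✗
  (3.5, 3.5, 285°): beam 1 = 0.5176 ≠ 1.5529 ✗
  (6.5, 1.5, 195°): beam 1 = 5.6940 ≠ 1.5529 ✗
  (4.5, 3.5, 300°): beam 1 = 1.0000 ≠ 1.5529 ✗
  (2.5, 6.5, 120°): beam 1 = 0.5774 ≠ 1.5529 ✗
  …
  (6.5, 3.5, 195°): r_1=1.5529, r_2=2.8868, r_3=2.8868, r_4=2.5882 — all match ✓
No second candidate reproduces the full scan.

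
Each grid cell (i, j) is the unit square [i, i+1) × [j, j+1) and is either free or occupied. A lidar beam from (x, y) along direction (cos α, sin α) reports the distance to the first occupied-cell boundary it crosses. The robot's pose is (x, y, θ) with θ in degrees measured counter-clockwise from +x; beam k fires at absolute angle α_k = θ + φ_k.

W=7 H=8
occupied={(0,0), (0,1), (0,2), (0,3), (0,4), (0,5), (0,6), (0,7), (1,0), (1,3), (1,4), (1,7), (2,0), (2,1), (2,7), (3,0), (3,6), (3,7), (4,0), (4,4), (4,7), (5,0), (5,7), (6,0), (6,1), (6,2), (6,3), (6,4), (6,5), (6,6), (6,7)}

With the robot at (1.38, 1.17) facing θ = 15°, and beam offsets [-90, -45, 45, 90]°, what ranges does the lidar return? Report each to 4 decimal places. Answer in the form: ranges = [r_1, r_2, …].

beam 1: φ=-90°, α=285°
  direction (0.2588, -0.9659); cell (1,1); t to first gridline: x 2.3955, y 0.1760 (then +3.8637 / +1.0353)
    (1,0) via y @ 0.1760  # hit
  → r_1 = 0.1760
beam 2: φ=-45°, α=330°
  direction (0.8660, -0.5000); cell (1,1); t to first gridline: x 0.7159, y 0.3400 (then +1.1547 / +2.0000)
    (1,0) via y @ 0.3400  # hit
  → r_2 = 0.3400
beam 3: φ=45°, α=60°
  direction (0.5000, 0.8660); cell (1,1); t to first gridline: x 1.2400, y 0.9584 (then +2.0000 / +1.1547)
    (1,2) via y @ 0.9584
    (2,2) via x @ 1.2400
    (2,3) via y @ 2.1131
    (3,3) via x @ 3.2400
    (3,4) via y @ 3.2678
    (3,5) via y @ 4.4225
    (4,5) via x @ 5.2400
    (4,6) via y @ 5.5772
    (4,7) via y @ 6.7319  # hit
  → r_3 = 6.7319
beam 4: φ=90°, α=105°
  direction (-0.2588, 0.9659); cell (1,1); t to first gridline: x 1.4682, y 0.8593 (then +3.8637 / +1.0353)
    (1,2) via y @ 0.8593
    (0,2) via x @ 1.4682  # hit
  → r_4 = 1.4682

ranges = [0.1760, 0.3400, 6.7319, 1.4682]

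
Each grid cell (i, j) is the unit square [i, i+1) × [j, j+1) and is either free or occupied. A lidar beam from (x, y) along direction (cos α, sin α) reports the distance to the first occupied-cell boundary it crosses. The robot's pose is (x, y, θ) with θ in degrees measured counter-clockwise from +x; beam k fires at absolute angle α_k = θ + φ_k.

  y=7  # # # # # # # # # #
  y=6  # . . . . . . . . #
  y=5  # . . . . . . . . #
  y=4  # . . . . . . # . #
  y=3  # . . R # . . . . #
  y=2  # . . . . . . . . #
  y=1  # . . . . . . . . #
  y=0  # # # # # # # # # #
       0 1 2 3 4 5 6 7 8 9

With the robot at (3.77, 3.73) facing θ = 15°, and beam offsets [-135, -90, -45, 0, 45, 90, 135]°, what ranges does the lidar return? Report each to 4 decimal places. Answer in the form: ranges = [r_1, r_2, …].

beam 1: φ=-135°, α=240°
  dir = (cos 240°, sin 240°) = (-0.5000, -0.8660); from cell (3,3)
  next x-line at t=1.5400, next y-line at t=0.8429; Δt_x=2.0000, Δt_y=1.1547
    y: enter (3,2) at t=0.8429
    x: enter (2,2) at t=1.5400
    y: enter (2,1) at t=1.9976
    y: enter (2,0) at t=3.1523 ← occupied
  → r_1 = 3.1523
beam 2: φ=-90°, α=285°
  dir = (cos 285°, sin 285°) = (0.2588, -0.9659); from cell (3,3)
  next x-line at t=0.8887, next y-line at t=0.7558; Δt_x=3.8637, Δt_y=1.0353
    y: enter (3,2) at t=0.7558
    x: enter (4,2) at t=0.8887
    y: enter (4,1) at t=1.7910
    y: enter (4,0) at t=2.8263 ← occupied
  → r_2 = 2.8263
beam 3: φ=-45°, α=330°
  dir = (cos 330°, sin 330°) = (0.8660, -0.5000); from cell (3,3)
  next x-line at t=0.2656, next y-line at t=1.4600; Δt_x=1.1547, Δt_y=2.0000
    x: enter (4,3) at t=0.2656 ← occupied
  → r_3 = 0.2656
beam 4: φ=0°, α=15°
  dir = (cos 15°, sin 15°) = (0.9659, 0.2588); from cell (3,3)
  next x-line at t=0.2381, next y-line at t=1.0432; Δt_x=1.0353, Δt_y=3.8637
    x: enter (4,3) at t=0.2381 ← occupied
  → r_4 = 0.2381
beam 5: φ=45°, α=60°
  dir = (cos 60°, sin 60°) = (0.5000, 0.8660); from cell (3,3)
  next x-line at t=0.4600, next y-line at t=0.3118; Δt_x=2.0000, Δt_y=1.1547
    y: enter (3,4) at t=0.3118
    x: enter (4,4) at t=0.4600
    y: enter (4,5) at t=1.4665
    x: enter (5,5) at t=2.4600
    y: enter (5,6) at t=2.6212
    y: enter (5,7) at t=3.7759 ← occupied
  → r_5 = 3.7759
beam 6: φ=90°, α=105°
  dir = (cos 105°, sin 105°) = (-0.2588, 0.9659); from cell (3,3)
  next x-line at t=2.9751, next y-line at t=0.2795; Δt_x=3.8637, Δt_y=1.0353
    y: enter (3,4) at t=0.2795
    y: enter (3,5) at t=1.3148
    y: enter (3,6) at t=2.3501
    x: enter (2,6) at t=2.9751
    y: enter (2,7) at t=3.3854 ← occupied
  → r_6 = 3.3854
beam 7: φ=135°, α=150°
  dir = (cos 150°, sin 150°) = (-0.8660, 0.5000); from cell (3,3)
  next x-line at t=0.8891, next y-line at t=0.5400; Δt_x=1.1547, Δt_y=2.0000
    y: enter (3,4) at t=0.5400
    x: enter (2,4) at t=0.8891
    x: enter (1,4) at t=2.0438
    y: enter (1,5) at t=2.5400
    x: enter (0,5) at t=3.1985 ← occupied
  → r_7 = 3.1985

ranges = [3.1523, 2.8263, 0.2656, 0.2381, 3.7759, 3.3854, 3.1985]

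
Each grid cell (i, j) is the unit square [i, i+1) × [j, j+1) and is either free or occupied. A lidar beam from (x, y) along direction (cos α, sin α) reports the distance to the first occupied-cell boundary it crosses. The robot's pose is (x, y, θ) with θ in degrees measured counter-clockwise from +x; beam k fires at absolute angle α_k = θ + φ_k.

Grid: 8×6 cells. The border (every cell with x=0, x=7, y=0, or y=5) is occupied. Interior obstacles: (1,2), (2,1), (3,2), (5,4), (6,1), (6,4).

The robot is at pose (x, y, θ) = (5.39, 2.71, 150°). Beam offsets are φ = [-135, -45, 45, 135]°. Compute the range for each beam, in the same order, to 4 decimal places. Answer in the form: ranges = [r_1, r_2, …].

ranges = [1.6668, 1.3355, 1.4390, 1.7703]

beam 1: φ=-135°, α=15°
  cosα=0.9659 sinα=0.2588 | (5,2) | tMaxX 0.6315 tMaxY 1.1205 | tΔX 1.0353 tΔY 3.8637
    t=0.6315 [x] (6,2)
    t=1.1205 [y] (6,3)
    t=1.6668 [x] (7,3) — stop
  → r_1 = 1.6668
beam 2: φ=-45°, α=105°
  cosα=-0.2588 sinα=0.9659 | (5,2) | tMaxX 1.5068 tMaxY 0.3002 | tΔX 3.8637 tΔY 1.0353
    t=0.3002 [y] (5,3)
    t=1.3355 [y] (5,4) — stop
  → r_2 = 1.3355
beam 3: φ=45°, α=195°
  cosα=-0.9659 sinα=-0.2588 | (5,2) | tMaxX 0.4038 tMaxY 2.7432 | tΔX 1.0353 tΔY 3.8637
    t=0.4038 [x] (4,2)
    t=1.4390 [x] (3,2) — stop
  → r_3 = 1.4390
beam 4: φ=135°, α=285°
  cosα=0.2588 sinα=-0.9659 | (5,2) | tMaxX 2.3569 tMaxY 0.7350 | tΔX 3.8637 tΔY 1.0353
    t=0.7350 [y] (5,1)
    t=1.7703 [y] (5,0) — stop
  → r_4 = 1.7703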